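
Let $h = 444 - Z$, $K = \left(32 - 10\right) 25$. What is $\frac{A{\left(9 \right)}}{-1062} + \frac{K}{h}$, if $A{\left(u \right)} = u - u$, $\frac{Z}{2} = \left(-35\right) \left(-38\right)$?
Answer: $- \frac{275}{1108} \approx -0.24819$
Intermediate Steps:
$K = 550$ ($K = 22 \cdot 25 = 550$)
$Z = 2660$ ($Z = 2 \left(\left(-35\right) \left(-38\right)\right) = 2 \cdot 1330 = 2660$)
$A{\left(u \right)} = 0$
$h = -2216$ ($h = 444 - 2660 = -2216$)
$\frac{A{\left(9 \right)}}{-1062} + \frac{K}{h} = \frac{0}{-1062} + \frac{550}{-2216} = 0 \left(- \frac{1}{1062}\right) + 550 \left(- \frac{1}{2216}\right) = 0 - \frac{275}{1108} = - \frac{275}{1108}$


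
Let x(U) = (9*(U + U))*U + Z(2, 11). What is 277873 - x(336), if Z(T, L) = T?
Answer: -1754257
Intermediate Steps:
x(U) = 2 + 18*U² (x(U) = (9*(U + U))*U + 2 = (9*(2*U))*U + 2 = (18*U)*U + 2 = 18*U² + 2 = 2 + 18*U²)
277873 - x(336) = 277873 - (2 + 18*336²) = 277873 - (2 + 18*112896) = 277873 - (2 + 2032128) = 277873 - 1*2032130 = 277873 - 2032130 = -1754257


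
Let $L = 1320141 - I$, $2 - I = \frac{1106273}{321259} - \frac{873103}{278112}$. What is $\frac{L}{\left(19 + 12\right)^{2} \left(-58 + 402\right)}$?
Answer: $\frac{117949143837798011}{29536352446716672} \approx 3.9934$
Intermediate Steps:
$I = \frac{151516366117}{89345983008}$ ($I = 2 - \left(\frac{1106273}{321259} - \frac{873103}{278112}\right) = 2 - \frac{27175599899}{89345983008} = \frac{151516366117}{89345983008} \approx 1.6958$)
$L = \frac{117949143837798011}{89345983008}$ ($L = 1320141 - \frac{151516366117}{89345983008} = \frac{117949143837798011}{89345983008} \approx 1.3201 \cdot 10^{6}$)
$\frac{L}{\left(19 + 12\right)^{2} \left(-58 + 402\right)} = \frac{117949143837798011}{89345983008 \left(19 + 12\right)^{2} \left(-58 + 402\right)} = \frac{117949143837798011}{89345983008 \cdot 31^{2} \cdot 344} = \frac{117949143837798011}{89345983008 \cdot 961 \cdot 344} = \frac{117949143837798011}{89345983008 \cdot 330584} = \frac{117949143837798011}{89345983008} \cdot \frac{1}{330584} = \frac{117949143837798011}{29536352446716672}$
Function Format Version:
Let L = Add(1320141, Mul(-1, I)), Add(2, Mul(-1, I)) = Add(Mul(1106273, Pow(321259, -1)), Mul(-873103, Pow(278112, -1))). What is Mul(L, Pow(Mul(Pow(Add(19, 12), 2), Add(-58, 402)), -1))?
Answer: Rational(117949143837798011, 29536352446716672) ≈ 3.9934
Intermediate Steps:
I = Rational(151516366117, 89345983008) (I = Add(2, Mul(-1, Add(Mul(1106273, Pow(321259, -1)), Mul(-873103, Pow(278112, -1))))) = Add(2, Mul(-1, Add(Mul(1106273, Rational(1, 321259)), Mul(-873103, Rational(1, 278112))))) = Add(2, Mul(-1, Add(Rational(1106273, 321259), Rational(-873103, 278112)))) = Add(2, Mul(-1, Rational(27175599899, 89345983008))) = Add(2, Rational(-27175599899, 89345983008)) = Rational(151516366117, 89345983008) ≈ 1.6958)
L = Rational(117949143837798011, 89345983008) (L = Add(1320141, Mul(-1, Rational(151516366117, 89345983008))) = Add(1320141, Rational(-151516366117, 89345983008)) = Rational(117949143837798011, 89345983008) ≈ 1.3201e+6)
Mul(L, Pow(Mul(Pow(Add(19, 12), 2), Add(-58, 402)), -1)) = Mul(Rational(117949143837798011, 89345983008), Pow(Mul(Pow(Add(19, 12), 2), Add(-58, 402)), -1)) = Mul(Rational(117949143837798011, 89345983008), Pow(Mul(Pow(31, 2), 344), -1)) = Mul(Rational(117949143837798011, 89345983008), Pow(Mul(961, 344), -1)) = Mul(Rational(117949143837798011, 89345983008), Pow(330584, -1)) = Mul(Rational(117949143837798011, 89345983008), Rational(1, 330584)) = Rational(117949143837798011, 29536352446716672)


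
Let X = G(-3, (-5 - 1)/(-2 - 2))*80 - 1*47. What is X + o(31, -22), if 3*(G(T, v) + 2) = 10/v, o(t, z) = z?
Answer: -461/9 ≈ -51.222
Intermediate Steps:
G(T, v) = -2 + 10/(3*v) (G(T, v) = -2 + (10/v)/3 = -2 + 10/(3*v))
X = -263/9 (X = (-2 + 10/(3*(((-5 - 1)/(-2 - 2)))))*80 - 1*47 = (-2 + 10/(3*((-6/(-4)))))*80 - 47 = (-2 + 10/(3*((-6*(-1/4)))))*80 - 47 = (-2 + 10/(3*(3/2)))*80 - 47 = (-2 + (10/3)*(2/3))*80 - 47 = (-2 + 20/9)*80 - 47 = (2/9)*80 - 47 = 160/9 - 47 = -263/9 ≈ -29.222)
X + o(31, -22) = -263/9 - 22 = -461/9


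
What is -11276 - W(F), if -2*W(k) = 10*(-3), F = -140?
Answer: -11291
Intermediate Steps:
W(k) = 15 (W(k) = -5*(-3) = -1/2*(-30) = 15)
-11276 - W(F) = -11276 - 1*15 = -11276 - 15 = -11291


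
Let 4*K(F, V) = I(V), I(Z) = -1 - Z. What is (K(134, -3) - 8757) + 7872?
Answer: -1769/2 ≈ -884.50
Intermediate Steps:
K(F, V) = -¼ - V/4 (K(F, V) = (-1 - V)/4 = -¼ - V/4)
(K(134, -3) - 8757) + 7872 = ((-¼ - ¼*(-3)) - 8757) + 7872 = ((-¼ + ¾) - 8757) + 7872 = (½ - 8757) + 7872 = -17513/2 + 7872 = -1769/2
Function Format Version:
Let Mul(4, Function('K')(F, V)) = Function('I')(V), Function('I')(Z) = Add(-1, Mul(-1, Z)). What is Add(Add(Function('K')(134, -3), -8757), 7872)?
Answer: Rational(-1769, 2) ≈ -884.50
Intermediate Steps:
Function('K')(F, V) = Add(Rational(-1, 4), Mul(Rational(-1, 4), V)) (Function('K')(F, V) = Mul(Rational(1, 4), Add(-1, Mul(-1, V))) = Add(Rational(-1, 4), Mul(Rational(-1, 4), V)))
Add(Add(Function('K')(134, -3), -8757), 7872) = Add(Add(Add(Rational(-1, 4), Mul(Rational(-1, 4), -3)), -8757), 7872) = Add(Add(Add(Rational(-1, 4), Rational(3, 4)), -8757), 7872) = Add(Add(Rational(1, 2), -8757), 7872) = Add(Rational(-17513, 2), 7872) = Rational(-1769, 2)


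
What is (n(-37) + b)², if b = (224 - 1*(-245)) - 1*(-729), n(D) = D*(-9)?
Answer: 2343961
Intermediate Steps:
n(D) = -9*D
b = 1198 (b = (224 + 245) + 729 = 469 + 729 = 1198)
(n(-37) + b)² = (-9*(-37) + 1198)² = (333 + 1198)² = 1531² = 2343961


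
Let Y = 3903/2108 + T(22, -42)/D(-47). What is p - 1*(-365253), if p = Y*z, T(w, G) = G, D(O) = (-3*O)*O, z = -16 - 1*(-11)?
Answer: 1700783636521/4656572 ≈ 3.6524e+5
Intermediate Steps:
z = -5 (z = -16 + 11 = -5)
D(O) = -3*O²
Y = 8651239/4656572 (Y = 3903/2108 - 42/((-3*(-47)²)) = 3903*(1/2108) - 42/((-3*2209)) = 3903/2108 - 42/(-6627) = 3903/2108 - 42*(-1/6627) = 3903/2108 + 14/2209 = 8651239/4656572 ≈ 1.8579)
p = -43256195/4656572 (p = (8651239/4656572)*(-5) = -43256195/4656572 ≈ -9.2893)
p - 1*(-365253) = -43256195/4656572 - 1*(-365253) = -43256195/4656572 + 365253 = 1700783636521/4656572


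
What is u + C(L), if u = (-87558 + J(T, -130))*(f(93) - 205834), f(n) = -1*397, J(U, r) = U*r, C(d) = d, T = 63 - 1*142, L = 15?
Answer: 15939181543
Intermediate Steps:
T = -79 (T = 63 - 142 = -79)
f(n) = -397
u = 15939181528 (u = (-87558 - 79*(-130))*(-397 - 205834) = (-87558 + 10270)*(-206231) = -77288*(-206231) = 15939181528)
u + C(L) = 15939181528 + 15 = 15939181543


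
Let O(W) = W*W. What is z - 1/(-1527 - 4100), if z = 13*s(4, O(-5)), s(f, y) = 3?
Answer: 219454/5627 ≈ 39.000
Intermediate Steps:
O(W) = W²
z = 39 (z = 13*3 = 39)
z - 1/(-1527 - 4100) = 39 - 1/(-1527 - 4100) = 39 - 1/(-5627) = 39 - 1*(-1/5627) = 39 + 1/5627 = 219454/5627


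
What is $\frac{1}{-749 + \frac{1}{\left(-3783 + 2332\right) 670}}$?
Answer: $- \frac{972170}{728155331} \approx -0.0013351$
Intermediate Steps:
$\frac{1}{-749 + \frac{1}{\left(-3783 + 2332\right) 670}} = \frac{1}{-749 + \frac{1}{-1451} \cdot \frac{1}{670}} = \frac{1}{-749 - \frac{1}{972170}} = \frac{1}{- \frac{728155331}{972170}} = - \frac{972170}{728155331}$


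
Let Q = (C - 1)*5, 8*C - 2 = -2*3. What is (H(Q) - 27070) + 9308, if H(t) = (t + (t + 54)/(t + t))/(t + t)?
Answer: -1332097/75 ≈ -17761.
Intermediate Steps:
C = -½ (C = ¼ + (-2*3)/8 = ¼ + (⅛)*(-6) = ¼ - ¾ = -½ ≈ -0.50000)
Q = -15/2 (Q = (-½ - 1)*5 = -3/2*5 = -15/2 ≈ -7.5000)
H(t) = (t + (54 + t)/(2*t))/(2*t) (H(t) = (t + (54 + t)/((2*t)))/((2*t)) = (t + (54 + t)*(1/(2*t)))*(1/(2*t)) = (t + (54 + t)/(2*t))*(1/(2*t)) = (t + (54 + t)/(2*t))/(2*t))
(H(Q) - 27070) + 9308 = ((54 - 15/2 + 2*(-15/2)²)/(4*(-15/2)²) - 27070) + 9308 = ((¼)*(4/225)*(54 - 15/2 + 2*(225/4)) - 27070) + 9308 = ((¼)*(4/225)*(54 - 15/2 + 225/2) - 27070) + 9308 = ((¼)*(4/225)*159 - 27070) + 9308 = (53/75 - 27070) + 9308 = -2030197/75 + 9308 = -1332097/75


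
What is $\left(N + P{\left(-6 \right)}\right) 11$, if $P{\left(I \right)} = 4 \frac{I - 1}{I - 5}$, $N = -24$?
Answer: $-236$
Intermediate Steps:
$P{\left(I \right)} = \frac{4 \left(-1 + I\right)}{-5 + I}$ ($P{\left(I \right)} = 4 \frac{-1 + I}{-5 + I} = \frac{4 \left(-1 + I\right)}{-5 + I}$)
$\left(N + P{\left(-6 \right)}\right) 11 = \left(-24 + \frac{4 \left(-1 - 6\right)}{-5 - 6}\right) 11 = \left(-24 + 4 \frac{1}{-11} \left(-7\right)\right) 11 = \left(-24 + 4 \left(- \frac{1}{11}\right) \left(-7\right)\right) 11 = \left(-24 + \frac{28}{11}\right) 11 = \left(- \frac{236}{11}\right) 11 = -236$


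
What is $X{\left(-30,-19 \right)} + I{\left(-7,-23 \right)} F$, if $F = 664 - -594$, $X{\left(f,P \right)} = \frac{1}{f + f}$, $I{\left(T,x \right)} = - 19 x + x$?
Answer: $\frac{31248719}{60} \approx 5.2081 \cdot 10^{5}$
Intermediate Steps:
$I{\left(T,x \right)} = - 18 x$
$X{\left(f,P \right)} = \frac{1}{2 f}$
$F = 1258$ ($F = 664 + 594 = 1258$)
$X{\left(-30,-19 \right)} + I{\left(-7,-23 \right)} F = \frac{1}{2 \left(-30\right)} + \left(-18\right) \left(-23\right) 1258 = \frac{1}{2} \left(- \frac{1}{30}\right) + 414 \cdot 1258 = - \frac{1}{60} + 520812 = \frac{31248719}{60}$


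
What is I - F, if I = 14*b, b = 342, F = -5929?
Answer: 10717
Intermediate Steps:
I = 4788 (I = 14*342 = 4788)
I - F = 4788 - 1*(-5929) = 4788 + 5929 = 10717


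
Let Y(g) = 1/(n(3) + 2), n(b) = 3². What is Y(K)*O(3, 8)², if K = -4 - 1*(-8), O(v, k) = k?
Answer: 64/11 ≈ 5.8182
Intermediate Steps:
n(b) = 9
K = 4 (K = -4 + 8 = 4)
Y(g) = 1/11 (Y(g) = 1/(9 + 2) = 1/11)
Y(K)*O(3, 8)² = (1/11)*8² = (1/11)*64 = 64/11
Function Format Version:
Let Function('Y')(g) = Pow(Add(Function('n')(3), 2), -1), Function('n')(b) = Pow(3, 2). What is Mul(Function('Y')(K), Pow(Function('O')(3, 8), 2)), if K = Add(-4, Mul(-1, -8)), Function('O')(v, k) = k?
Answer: Rational(64, 11) ≈ 5.8182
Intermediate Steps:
Function('n')(b) = 9
K = 4 (K = Add(-4, 8) = 4)
Function('Y')(g) = Rational(1, 11) (Function('Y')(g) = Pow(Add(9, 2), -1) = Pow(11, -1) = Rational(1, 11))
Mul(Function('Y')(K), Pow(Function('O')(3, 8), 2)) = Mul(Rational(1, 11), Pow(8, 2)) = Mul(Rational(1, 11), 64) = Rational(64, 11)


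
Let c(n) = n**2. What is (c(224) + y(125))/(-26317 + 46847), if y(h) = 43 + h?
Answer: 25172/10265 ≈ 2.4522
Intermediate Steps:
(c(224) + y(125))/(-26317 + 46847) = (224**2 + (43 + 125))/(-26317 + 46847) = (50176 + 168)/20530 = 50344*(1/20530) = 25172/10265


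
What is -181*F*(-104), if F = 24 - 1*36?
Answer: -225888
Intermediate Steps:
F = -12 (F = 24 - 36 = -12)
-181*F*(-104) = -181*(-12)*(-104) = 2172*(-104) = -225888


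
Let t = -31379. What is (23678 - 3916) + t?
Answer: -11617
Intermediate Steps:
(23678 - 3916) + t = (23678 - 3916) - 31379 = 19762 - 31379 = -11617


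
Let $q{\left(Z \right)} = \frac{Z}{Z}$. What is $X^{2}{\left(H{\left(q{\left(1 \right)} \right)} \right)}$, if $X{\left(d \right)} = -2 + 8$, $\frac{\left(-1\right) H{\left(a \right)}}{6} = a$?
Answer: $36$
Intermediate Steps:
$q{\left(Z \right)} = 1$
$H{\left(a \right)} = - 6 a$
$X{\left(d \right)} = 6$
$X^{2}{\left(H{\left(q{\left(1 \right)} \right)} \right)} = 6^{2} = 36$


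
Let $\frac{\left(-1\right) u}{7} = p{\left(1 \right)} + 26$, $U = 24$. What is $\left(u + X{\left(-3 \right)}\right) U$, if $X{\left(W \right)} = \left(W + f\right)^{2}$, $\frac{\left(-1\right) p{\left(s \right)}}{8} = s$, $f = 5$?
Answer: $-2928$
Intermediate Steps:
$p{\left(s \right)} = - 8 s$
$u = -126$ ($u = - 7 \left(\left(-8\right) 1 + 26\right) = - 7 \left(-8 + 26\right) = \left(-7\right) 18 = -126$)
$X{\left(W \right)} = \left(5 + W\right)^{2}$ ($X{\left(W \right)} = \left(W + 5\right)^{2} = \left(5 + W\right)^{2}$)
$\left(u + X{\left(-3 \right)}\right) U = \left(-126 + \left(5 - 3\right)^{2}\right) 24 = \left(-126 + 2^{2}\right) 24 = \left(-126 + 4\right) 24 = \left(-122\right) 24 = -2928$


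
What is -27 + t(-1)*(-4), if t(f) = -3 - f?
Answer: -19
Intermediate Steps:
-27 + t(-1)*(-4) = -27 + (-3 - 1*(-1))*(-4) = -27 + (-3 + 1)*(-4) = -27 - 2*(-4) = -27 + 8 = -19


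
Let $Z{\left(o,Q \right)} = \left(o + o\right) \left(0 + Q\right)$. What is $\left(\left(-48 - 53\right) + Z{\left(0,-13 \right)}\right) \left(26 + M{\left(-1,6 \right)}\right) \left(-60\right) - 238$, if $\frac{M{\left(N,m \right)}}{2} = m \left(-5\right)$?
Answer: $-206278$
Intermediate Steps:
$Z{\left(o,Q \right)} = 2 Q o$ ($Z{\left(o,Q \right)} = 2 o Q = 2 Q o$)
$M{\left(N,m \right)} = - 10 m$ ($M{\left(N,m \right)} = 2 m \left(-5\right) = 2 \left(- 5 m\right) = - 10 m$)
$\left(\left(-48 - 53\right) + Z{\left(0,-13 \right)}\right) \left(26 + M{\left(-1,6 \right)}\right) \left(-60\right) - 238 = \left(\left(-48 - 53\right) + 2 \left(-13\right) 0\right) \left(26 - 60\right) \left(-60\right) - 238 = \left(-101 + 0\right) \left(26 - 60\right) \left(-60\right) - 238 = \left(-101\right) \left(-34\right) \left(-60\right) - 238 = 3434 \left(-60\right) - 238 = -206040 - 238 = -206278$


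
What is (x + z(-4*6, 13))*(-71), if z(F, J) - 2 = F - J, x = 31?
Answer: 284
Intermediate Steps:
z(F, J) = 2 + F - J (z(F, J) = 2 + (F - J) = 2 + F - J)
(x + z(-4*6, 13))*(-71) = (31 + (2 - 4*6 - 1*13))*(-71) = (31 + (2 - 24 - 13))*(-71) = (31 - 35)*(-71) = -4*(-71) = 284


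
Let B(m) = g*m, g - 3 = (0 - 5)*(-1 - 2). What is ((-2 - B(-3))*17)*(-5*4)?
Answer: -17680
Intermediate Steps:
g = 18 (g = 3 + (0 - 5)*(-1 - 2) = 3 - 5*(-3) = 3 + 15 = 18)
B(m) = 18*m
((-2 - B(-3))*17)*(-5*4) = ((-2 - 18*(-3))*17)*(-5*4) = ((-2 - 1*(-54))*17)*(-20) = ((-2 + 54)*17)*(-20) = (52*17)*(-20) = 884*(-20) = -17680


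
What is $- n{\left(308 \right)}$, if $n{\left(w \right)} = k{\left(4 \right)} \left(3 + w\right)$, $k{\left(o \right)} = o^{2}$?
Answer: $-4976$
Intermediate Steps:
$n{\left(w \right)} = 48 + 16 w$ ($n{\left(w \right)} = 4^{2} \left(3 + w\right) = 16 \left(3 + w\right) = 48 + 16 w$)
$- n{\left(308 \right)} = - (48 + 16 \cdot 308) = - (48 + 4928) = \left(-1\right) 4976 = -4976$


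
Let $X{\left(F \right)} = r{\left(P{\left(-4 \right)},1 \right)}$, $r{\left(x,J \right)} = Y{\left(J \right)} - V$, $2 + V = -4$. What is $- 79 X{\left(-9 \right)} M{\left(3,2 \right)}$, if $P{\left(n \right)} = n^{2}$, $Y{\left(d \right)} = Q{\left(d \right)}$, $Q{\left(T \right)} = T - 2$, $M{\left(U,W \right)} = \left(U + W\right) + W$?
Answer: $-2765$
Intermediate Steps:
$V = -6$ ($V = -2 - 4 = -6$)
$M{\left(U,W \right)} = U + 2 W$
$Q{\left(T \right)} = -2 + T$ ($Q{\left(T \right)} = T - 2 = -2 + T$)
$Y{\left(d \right)} = -2 + d$
$r{\left(x,J \right)} = 4 + J$ ($r{\left(x,J \right)} = \left(-2 + J\right) - -6 = \left(-2 + J\right) + 6 = 4 + J$)
$X{\left(F \right)} = 5$ ($X{\left(F \right)} = 4 + 1 = 5$)
$- 79 X{\left(-9 \right)} M{\left(3,2 \right)} = \left(-79\right) 5 \left(3 + 2 \cdot 2\right) = - 395 \left(3 + 4\right) = \left(-395\right) 7 = -2765$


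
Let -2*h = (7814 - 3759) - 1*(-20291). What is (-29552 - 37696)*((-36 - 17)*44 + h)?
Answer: 975432240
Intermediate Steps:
h = -12173 (h = -((7814 - 3759) - 1*(-20291))/2 = -(4055 + 20291)/2 = -½*24346 = -12173)
(-29552 - 37696)*((-36 - 17)*44 + h) = (-29552 - 37696)*((-36 - 17)*44 - 12173) = -67248*(-53*44 - 12173) = -67248*(-2332 - 12173) = -67248*(-14505) = 975432240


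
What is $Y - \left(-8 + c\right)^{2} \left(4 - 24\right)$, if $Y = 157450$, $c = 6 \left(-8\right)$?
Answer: $220170$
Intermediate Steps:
$c = -48$
$Y - \left(-8 + c\right)^{2} \left(4 - 24\right) = 157450 - \left(-8 - 48\right)^{2} \left(4 - 24\right) = 157450 - \left(-56\right)^{2} \left(4 - 24\right) = 157450 - 3136 \left(-20\right) = 157450 - -62720 = 157450 + 62720 = 220170$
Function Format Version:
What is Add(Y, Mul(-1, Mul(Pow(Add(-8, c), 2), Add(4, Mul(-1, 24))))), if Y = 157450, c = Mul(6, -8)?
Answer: 220170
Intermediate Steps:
c = -48
Add(Y, Mul(-1, Mul(Pow(Add(-8, c), 2), Add(4, Mul(-1, 24))))) = Add(157450, Mul(-1, Mul(Pow(Add(-8, -48), 2), Add(4, Mul(-1, 24))))) = Add(157450, Mul(-1, Mul(Pow(-56, 2), Add(4, -24)))) = Add(157450, Mul(-1, Mul(3136, -20))) = Add(157450, Mul(-1, -62720)) = Add(157450, 62720) = 220170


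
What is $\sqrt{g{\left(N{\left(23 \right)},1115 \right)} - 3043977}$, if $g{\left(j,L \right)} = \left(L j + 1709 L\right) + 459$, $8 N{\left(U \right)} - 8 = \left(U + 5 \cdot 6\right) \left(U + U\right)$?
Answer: $\frac{i \sqrt{3188287}}{2} \approx 892.79 i$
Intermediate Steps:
$N{\left(U \right)} = 1 + \frac{U \left(30 + U\right)}{4}$ ($N{\left(U \right)} = 1 + \frac{\left(U + 5 \cdot 6\right) \left(U + U\right)}{8} = 1 + \frac{\left(U + 30\right) 2 U}{8} = 1 + \frac{\left(30 + U\right) 2 U}{8} = 1 + \frac{2 U \left(30 + U\right)}{8} = 1 + \frac{U \left(30 + U\right)}{4}$)
$g{\left(j,L \right)} = 459 + 1709 L + L j$ ($g{\left(j,L \right)} = \left(1709 L + L j\right) + 459 = 459 + 1709 L + L j$)
$\sqrt{g{\left(N{\left(23 \right)},1115 \right)} - 3043977} = \sqrt{\left(459 + 1709 \cdot 1115 + 1115 \left(1 + \frac{23^{2}}{4} + \frac{15}{2} \cdot 23\right)\right) - 3043977} = \sqrt{\left(459 + 1905535 + 1115 \left(1 + \frac{1}{4} \cdot 529 + \frac{345}{2}\right)\right) - 3043977} = \sqrt{\left(459 + 1905535 + 1115 \left(1 + \frac{529}{4} + \frac{345}{2}\right)\right) - 3043977} = \sqrt{\left(459 + 1905535 + 1115 \cdot \frac{1223}{4}\right) - 3043977} = \sqrt{\left(459 + 1905535 + \frac{1363645}{4}\right) - 3043977} = \sqrt{\frac{8987621}{4} - 3043977} = \sqrt{- \frac{3188287}{4}} = \frac{i \sqrt{3188287}}{2}$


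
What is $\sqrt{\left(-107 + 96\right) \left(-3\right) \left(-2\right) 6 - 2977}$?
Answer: $i \sqrt{3373} \approx 58.078 i$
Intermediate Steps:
$\sqrt{\left(-107 + 96\right) \left(-3\right) \left(-2\right) 6 - 2977} = \sqrt{- 11 \cdot 6 \cdot 6 - 2977} = \sqrt{\left(-11\right) 36 - 2977} = \sqrt{-396 - 2977} = \sqrt{-3373} = i \sqrt{3373}$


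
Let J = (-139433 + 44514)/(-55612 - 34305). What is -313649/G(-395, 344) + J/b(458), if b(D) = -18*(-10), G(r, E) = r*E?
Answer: 254466273883/109961297640 ≈ 2.3141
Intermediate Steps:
G(r, E) = E*r
J = 94919/89917 (J = -94919/(-89917) = -94919*(-1/89917) = 94919/89917 ≈ 1.0556)
b(D) = 180
-313649/G(-395, 344) + J/b(458) = -313649/(344*(-395)) + (94919/89917)/180 = -313649/(-135880) + (94919/89917)*(1/180) = -313649*(-1/135880) + 94919/16185060 = 313649/135880 + 94919/16185060 = 254466273883/109961297640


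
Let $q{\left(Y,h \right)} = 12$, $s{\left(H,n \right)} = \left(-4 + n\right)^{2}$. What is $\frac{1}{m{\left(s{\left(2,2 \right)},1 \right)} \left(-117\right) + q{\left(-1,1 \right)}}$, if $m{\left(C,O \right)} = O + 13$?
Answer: $- \frac{1}{1626} \approx -0.00061501$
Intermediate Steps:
$m{\left(C,O \right)} = 13 + O$
$\frac{1}{m{\left(s{\left(2,2 \right)},1 \right)} \left(-117\right) + q{\left(-1,1 \right)}} = \frac{1}{\left(13 + 1\right) \left(-117\right) + 12} = \frac{1}{14 \left(-117\right) + 12} = \frac{1}{-1638 + 12} = \frac{1}{-1626} = - \frac{1}{1626}$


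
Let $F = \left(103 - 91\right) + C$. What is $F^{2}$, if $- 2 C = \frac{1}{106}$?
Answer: $\frac{6466849}{44944} \approx 143.89$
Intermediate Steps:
$C = - \frac{1}{212}$ ($C = - \frac{1}{2 \cdot 106} = \left(- \frac{1}{2}\right) \frac{1}{106} = - \frac{1}{212} \approx -0.004717$)
$F = \frac{2543}{212}$ ($F = \left(103 - 91\right) - \frac{1}{212} = 12 - \frac{1}{212} = \frac{2543}{212} \approx 11.995$)
$F^{2} = \left(\frac{2543}{212}\right)^{2} = \frac{6466849}{44944}$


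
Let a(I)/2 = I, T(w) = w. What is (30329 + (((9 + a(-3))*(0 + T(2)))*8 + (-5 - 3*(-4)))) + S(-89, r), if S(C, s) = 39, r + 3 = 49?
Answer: 30423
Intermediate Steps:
r = 46 (r = -3 + 49 = 46)
a(I) = 2*I
(30329 + (((9 + a(-3))*(0 + T(2)))*8 + (-5 - 3*(-4)))) + S(-89, r) = (30329 + (((9 + 2*(-3))*(0 + 2))*8 + (-5 - 3*(-4)))) + 39 = (30329 + (((9 - 6)*2)*8 + (-5 + 12))) + 39 = (30329 + ((3*2)*8 + 7)) + 39 = (30329 + (6*8 + 7)) + 39 = (30329 + (48 + 7)) + 39 = (30329 + 55) + 39 = 30384 + 39 = 30423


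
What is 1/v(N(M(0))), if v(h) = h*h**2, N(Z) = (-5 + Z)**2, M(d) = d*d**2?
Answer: 1/15625 ≈ 6.4000e-5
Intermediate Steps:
M(d) = d**3
v(h) = h**3
1/v(N(M(0))) = 1/(((-5 + 0**3)**2)**3) = 1/(((-5 + 0)**2)**3) = 1/(((-5)**2)**3) = 1/(25**3) = 1/15625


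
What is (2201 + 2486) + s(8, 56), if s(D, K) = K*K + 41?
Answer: 7864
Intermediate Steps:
s(D, K) = 41 + K² (s(D, K) = K² + 41 = 41 + K²)
(2201 + 2486) + s(8, 56) = (2201 + 2486) + (41 + 56²) = 4687 + (41 + 3136) = 4687 + 3177 = 7864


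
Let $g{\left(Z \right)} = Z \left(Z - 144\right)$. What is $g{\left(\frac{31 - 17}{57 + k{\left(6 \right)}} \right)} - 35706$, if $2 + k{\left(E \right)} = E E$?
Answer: $- \frac{6038054}{169} \approx -35728.0$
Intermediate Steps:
$k{\left(E \right)} = -2 + E^{2}$ ($k{\left(E \right)} = -2 + E E = -2 + E^{2}$)
$g{\left(Z \right)} = Z \left(-144 + Z\right)$
$g{\left(\frac{31 - 17}{57 + k{\left(6 \right)}} \right)} - 35706 = \frac{31 - 17}{57 - \left(2 - 6^{2}\right)} \left(-144 + \frac{31 - 17}{57 - \left(2 - 6^{2}\right)}\right) - 35706 = \frac{14}{57 + \left(-2 + 36\right)} \left(-144 + \frac{14}{57 + \left(-2 + 36\right)}\right) - 35706 = \frac{14}{57 + 34} \left(-144 + \frac{14}{57 + 34}\right) - 35706 = \frac{14}{91} \left(-144 + \frac{14}{91}\right) - 35706 = 14 \cdot \frac{1}{91} \left(-144 + 14 \cdot \frac{1}{91}\right) - 35706 = \frac{2 \left(-144 + \frac{2}{13}\right)}{13} - 35706 = \frac{2}{13} \left(- \frac{1870}{13}\right) - 35706 = - \frac{3740}{169} - 35706 = - \frac{6038054}{169}$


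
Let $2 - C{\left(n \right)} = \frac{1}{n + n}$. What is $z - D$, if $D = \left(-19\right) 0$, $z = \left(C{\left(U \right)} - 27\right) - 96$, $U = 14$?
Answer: $- \frac{3389}{28} \approx -121.04$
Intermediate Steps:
$C{\left(n \right)} = 2 - \frac{1}{2 n}$ ($C{\left(n \right)} = 2 - \frac{1}{n + n} = 2 - \frac{1}{2 n}$)
$z = - \frac{3389}{28}$ ($z = \left(\left(2 - \frac{1}{2 \cdot 14}\right) - 27\right) - 96 = \left(\left(2 - \frac{1}{28}\right) - 27\right) - 96 = \left(\frac{55}{28} - 27\right) - 96 = - \frac{701}{28} - 96 = - \frac{3389}{28} \approx -121.04$)
$D = 0$
$z - D = - \frac{3389}{28} - 0 = - \frac{3389}{28} + 0 = - \frac{3389}{28}$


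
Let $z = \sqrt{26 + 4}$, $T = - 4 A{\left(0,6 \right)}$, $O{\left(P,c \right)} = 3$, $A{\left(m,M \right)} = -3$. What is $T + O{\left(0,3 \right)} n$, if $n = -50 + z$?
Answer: $-138 + 3 \sqrt{30} \approx -121.57$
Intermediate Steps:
$T = 12$ ($T = \left(-4\right) \left(-3\right) = 12$)
$z = \sqrt{30} \approx 5.4772$
$n = -50 + \sqrt{30} \approx -44.523$
$T + O{\left(0,3 \right)} n = 12 + 3 \left(-50 + \sqrt{30}\right) = 12 - \left(150 - 3 \sqrt{30}\right) = -138 + 3 \sqrt{30}$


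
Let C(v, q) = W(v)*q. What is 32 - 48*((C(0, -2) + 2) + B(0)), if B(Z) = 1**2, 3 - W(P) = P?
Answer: 176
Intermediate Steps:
W(P) = 3 - P
B(Z) = 1
C(v, q) = q*(3 - v) (C(v, q) = (3 - v)*q = q*(3 - v))
32 - 48*((C(0, -2) + 2) + B(0)) = 32 - 48*((-2*(3 - 1*0) + 2) + 1) = 32 - 48*((-2*(3 + 0) + 2) + 1) = 32 - 48*((-2*3 + 2) + 1) = 32 - 48*((-6 + 2) + 1) = 32 - 48*(-4 + 1) = 32 - 48*(-3) = 32 + 144 = 176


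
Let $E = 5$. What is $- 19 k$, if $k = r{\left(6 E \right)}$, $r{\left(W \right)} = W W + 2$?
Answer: $-17138$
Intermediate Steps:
$r{\left(W \right)} = 2 + W^{2}$ ($r{\left(W \right)} = W^{2} + 2 = 2 + W^{2}$)
$k = 902$ ($k = 2 + \left(6 \cdot 5\right)^{2} = 2 + 30^{2} = 2 + 900 = 902$)
$- 19 k = \left(-19\right) 902 = -17138$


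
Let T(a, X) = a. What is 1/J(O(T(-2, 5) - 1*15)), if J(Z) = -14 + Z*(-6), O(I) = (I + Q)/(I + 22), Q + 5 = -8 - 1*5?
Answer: 1/28 ≈ 0.035714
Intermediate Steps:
Q = -18 (Q = -5 + (-8 - 1*5) = -5 + (-8 - 5) = -5 - 13 = -18)
O(I) = (-18 + I)/(22 + I) (O(I) = (I - 18)/(I + 22) = (-18 + I)/(22 + I))
J(Z) = -14 - 6*Z
1/J(O(T(-2, 5) - 1*15)) = 1/(-14 - 6*(-18 + (-2 - 1*15))/(22 + (-2 - 1*15))) = 1/(-14 - 6*(-18 + (-2 - 15))/(22 + (-2 - 15))) = 1/(-14 - 6*(-18 - 17)/(22 - 17)) = 1/(-14 - 6*(-35)/5) = 1/(-14 - 6*(-7)) = 1/(-14 + 42) = 1/28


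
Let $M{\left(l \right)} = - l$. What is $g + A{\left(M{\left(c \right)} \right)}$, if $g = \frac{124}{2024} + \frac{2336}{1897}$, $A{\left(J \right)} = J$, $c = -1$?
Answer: $\frac{2200705}{959882} \approx 2.2927$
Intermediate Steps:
$g = \frac{1240823}{959882}$ ($g = 124 \cdot \frac{1}{2024} + 2336 \cdot \frac{1}{1897} = \frac{31}{506} + \frac{2336}{1897} = \frac{1240823}{959882} \approx 1.2927$)
$g + A{\left(M{\left(c \right)} \right)} = \frac{1240823}{959882} - -1 = \frac{1240823}{959882} + 1 = \frac{2200705}{959882}$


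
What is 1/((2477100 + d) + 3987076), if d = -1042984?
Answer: 1/5421192 ≈ 1.8446e-7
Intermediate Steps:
1/((2477100 + d) + 3987076) = 1/((2477100 - 1042984) + 3987076) = 1/(1434116 + 3987076) = 1/5421192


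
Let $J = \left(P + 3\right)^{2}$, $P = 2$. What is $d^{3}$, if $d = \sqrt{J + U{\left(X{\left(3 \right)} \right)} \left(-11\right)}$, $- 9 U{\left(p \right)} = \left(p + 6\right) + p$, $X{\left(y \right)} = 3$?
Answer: $\frac{119 \sqrt{357}}{9} \approx 249.83$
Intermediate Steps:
$U{\left(p \right)} = - \frac{2}{3} - \frac{2 p}{9}$ ($U{\left(p \right)} = - \frac{\left(p + 6\right) + p}{9} = - \frac{\left(6 + p\right) + p}{9} = - \frac{6 + 2 p}{9} = - \frac{2}{3} - \frac{2 p}{9}$)
$J = 25$ ($J = \left(2 + 3\right)^{2} = 5^{2} = 25$)
$d = \frac{\sqrt{357}}{3}$ ($d = \sqrt{25 + \left(- \frac{2}{3} - \frac{2}{3}\right) \left(-11\right)} = \sqrt{25 - - \frac{44}{3}} = \sqrt{25 + \frac{44}{3}} = \sqrt{\frac{119}{3}} = \frac{\sqrt{357}}{3} \approx 6.2981$)
$d^{3} = \left(\frac{\sqrt{357}}{3}\right)^{3} = \frac{119 \sqrt{357}}{9}$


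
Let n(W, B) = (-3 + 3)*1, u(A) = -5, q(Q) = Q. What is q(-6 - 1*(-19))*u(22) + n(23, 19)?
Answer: -65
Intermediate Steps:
n(W, B) = 0 (n(W, B) = 0*1 = 0)
q(-6 - 1*(-19))*u(22) + n(23, 19) = (-6 - 1*(-19))*(-5) + 0 = (-6 + 19)*(-5) + 0 = 13*(-5) + 0 = -65 + 0 = -65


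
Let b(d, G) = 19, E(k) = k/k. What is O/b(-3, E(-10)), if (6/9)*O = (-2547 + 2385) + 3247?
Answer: 9255/38 ≈ 243.55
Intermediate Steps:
E(k) = 1
O = 9255/2 (O = 3*((-2547 + 2385) + 3247)/2 = 3*(-162 + 3247)/2 = (3/2)*3085 = 9255/2 ≈ 4627.5)
O/b(-3, E(-10)) = (9255/2)/19 = (9255/2)*(1/19) = 9255/38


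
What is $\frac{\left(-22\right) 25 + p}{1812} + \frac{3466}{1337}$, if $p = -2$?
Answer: $\frac{461864}{201887} \approx 2.2877$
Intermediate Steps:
$\frac{\left(-22\right) 25 + p}{1812} + \frac{3466}{1337} = \frac{\left(-22\right) 25 - 2}{1812} + \frac{3466}{1337} = \left(-550 - 2\right) \frac{1}{1812} + 3466 \cdot \frac{1}{1337} = \left(-552\right) \frac{1}{1812} + \frac{3466}{1337} = - \frac{46}{151} + \frac{3466}{1337} = \frac{461864}{201887}$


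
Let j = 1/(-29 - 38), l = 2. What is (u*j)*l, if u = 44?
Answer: -88/67 ≈ -1.3134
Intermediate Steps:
j = -1/67 (j = 1/(-67) = -1/67 ≈ -0.014925)
(u*j)*l = (44*(-1/67))*2 = -44/67*2 = -88/67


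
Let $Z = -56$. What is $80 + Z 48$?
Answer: $-2608$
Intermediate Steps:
$80 + Z 48 = 80 - 2688 = -2608$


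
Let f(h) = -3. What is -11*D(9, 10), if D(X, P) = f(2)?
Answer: 33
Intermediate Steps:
D(X, P) = -3
-11*D(9, 10) = -11*(-3) = 33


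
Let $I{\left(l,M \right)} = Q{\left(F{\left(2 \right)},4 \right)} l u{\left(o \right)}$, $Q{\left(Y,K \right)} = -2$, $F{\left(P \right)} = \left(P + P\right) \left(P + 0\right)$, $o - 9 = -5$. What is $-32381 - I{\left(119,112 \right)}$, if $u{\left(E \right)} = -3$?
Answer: $-33095$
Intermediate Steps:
$o = 4$ ($o = 9 - 5 = 4$)
$F{\left(P \right)} = 2 P^{2}$ ($F{\left(P \right)} = 2 P P = 2 P^{2}$)
$I{\left(l,M \right)} = 6 l$ ($I{\left(l,M \right)} = - 2 l \left(-3\right) = 6 l$)
$-32381 - I{\left(119,112 \right)} = -32381 - 6 \cdot 119 = -32381 - 714 = -33095$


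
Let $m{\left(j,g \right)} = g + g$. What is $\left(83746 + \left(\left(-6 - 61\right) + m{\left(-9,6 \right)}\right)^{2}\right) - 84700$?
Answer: $2071$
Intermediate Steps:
$m{\left(j,g \right)} = 2 g$
$\left(83746 + \left(\left(-6 - 61\right) + m{\left(-9,6 \right)}\right)^{2}\right) - 84700 = \left(83746 + \left(\left(-6 - 61\right) + 2 \cdot 6\right)^{2}\right) - 84700 = \left(83746 + \left(\left(-6 - 61\right) + 12\right)^{2}\right) - 84700 = \left(83746 + \left(-67 + 12\right)^{2}\right) - 84700 = \left(83746 + \left(-55\right)^{2}\right) - 84700 = \left(83746 + 3025\right) - 84700 = 86771 - 84700 = 2071$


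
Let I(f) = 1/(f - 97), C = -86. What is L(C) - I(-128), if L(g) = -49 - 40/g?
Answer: -469532/9675 ≈ -48.530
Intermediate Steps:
L(g) = -49 - 40/g
I(f) = 1/(-97 + f)
L(C) - I(-128) = (-49 - 40/(-86)) - 1/(-97 - 128) = (-49 - 40*(-1/86)) - 1/(-225) = (-49 + 20/43) - 1*(-1/225) = -2087/43 + 1/225 = -469532/9675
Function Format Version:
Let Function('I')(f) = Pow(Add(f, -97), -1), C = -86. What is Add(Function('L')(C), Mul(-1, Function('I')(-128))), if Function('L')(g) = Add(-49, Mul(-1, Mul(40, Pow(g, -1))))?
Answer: Rational(-469532, 9675) ≈ -48.530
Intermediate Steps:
Function('L')(g) = Add(-49, Mul(-40, Pow(g, -1)))
Function('I')(f) = Pow(Add(-97, f), -1)
Add(Function('L')(C), Mul(-1, Function('I')(-128))) = Add(Add(-49, Mul(-40, Pow(-86, -1))), Mul(-1, Pow(Add(-97, -128), -1))) = Add(Add(-49, Mul(-40, Rational(-1, 86))), Mul(-1, Pow(-225, -1))) = Add(Add(-49, Rational(20, 43)), Mul(-1, Rational(-1, 225))) = Add(Rational(-2087, 43), Rational(1, 225)) = Rational(-469532, 9675)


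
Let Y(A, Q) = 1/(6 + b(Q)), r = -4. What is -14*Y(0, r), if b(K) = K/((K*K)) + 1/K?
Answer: -28/11 ≈ -2.5455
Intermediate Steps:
b(K) = 2/K (b(K) = K/(K**2) + 1/K = K/K**2 + 1/K = 1/K + 1/K = 2/K)
Y(A, Q) = 1/(6 + 2/Q)
-14*Y(0, r) = -7*(-4)/(1 + 3*(-4)) = -7*(-4)/(1 - 12) = -7*(-4)/(-11) = -7*(-4)*(-1)/11 = -14*2/11 = -28/11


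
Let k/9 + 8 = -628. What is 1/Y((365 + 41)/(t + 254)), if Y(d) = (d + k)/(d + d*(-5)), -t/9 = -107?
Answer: 812/3482851 ≈ 0.00023314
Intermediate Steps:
t = 963 (t = -9*(-107) = 963)
k = -5724 (k = -72 + 9*(-628) = -72 - 5652 = -5724)
Y(d) = -(-5724 + d)/(4*d) (Y(d) = (d - 5724)/(d + d*(-5)) = (-5724 + d)/(d - 5*d) = (-5724 + d)/((-4*d)) = (-5724 + d)*(-1/(4*d)) = -(-5724 + d)/(4*d))
1/Y((365 + 41)/(t + 254)) = 1/((5724 - (365 + 41)/(963 + 254))/(4*(((365 + 41)/(963 + 254))))) = 1/((5724 - 406/1217)/(4*((406/1217)))) = 1/((5724 - 406/1217)/(4*((406*(1/1217))))) = 1/((5724 - 1*406/1217)/(4*(406/1217))) = 1/((¼)*(1217/406)*(5724 - 406/1217)) = 1/((¼)*(1217/406)*(6965702/1217)) = 1/(3482851/812) = 812/3482851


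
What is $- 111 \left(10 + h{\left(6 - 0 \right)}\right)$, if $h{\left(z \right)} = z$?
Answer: $-1776$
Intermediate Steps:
$- 111 \left(10 + h{\left(6 - 0 \right)}\right) = - 111 \left(10 + \left(6 - 0\right)\right) = - 111 \left(10 + \left(6 + 0\right)\right) = - 111 \left(10 + 6\right) = \left(-111\right) 16 = -1776$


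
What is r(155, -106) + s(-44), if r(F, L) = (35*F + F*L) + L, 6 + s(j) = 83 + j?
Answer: -11078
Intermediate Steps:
s(j) = 77 + j (s(j) = -6 + (83 + j) = 77 + j)
r(F, L) = L + 35*F + F*L
r(155, -106) + s(-44) = (-106 + 35*155 + 155*(-106)) + (77 - 44) = (-106 + 5425 - 16430) + 33 = -11111 + 33 = -11078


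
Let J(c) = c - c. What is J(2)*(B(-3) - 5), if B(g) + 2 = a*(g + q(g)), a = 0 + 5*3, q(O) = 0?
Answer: 0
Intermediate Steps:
J(c) = 0
a = 15 (a = 0 + 15 = 15)
B(g) = -2 + 15*g (B(g) = -2 + 15*(g + 0) = -2 + 15*g)
J(2)*(B(-3) - 5) = 0*((-2 + 15*(-3)) - 5) = 0*((-2 - 45) - 5) = 0*(-47 - 5) = 0*(-52) = 0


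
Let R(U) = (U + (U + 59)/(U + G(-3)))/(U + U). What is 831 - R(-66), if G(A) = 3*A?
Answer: 8221957/9900 ≈ 830.50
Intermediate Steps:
R(U) = (U + (59 + U)/(-9 + U))/(2*U) (R(U) = (U + (U + 59)/(U + 3*(-3)))/(U + U) = (U + (59 + U)/(U - 9))/((2*U)) = (U + (59 + U)/(-9 + U))*(1/(2*U)) = (U + (59 + U)/(-9 + U))/(2*U))
831 - R(-66) = 831 - (59 + (-66)**2 - 8*(-66))/(2*(-66)*(-9 - 66)) = 831 - (-1)*(59 + 4356 + 528)/(2*66*(-75)) = 831 - (-1)*(-1)*4943/(2*66*75) = 831 - 1*4943/9900 = 831 - 4943/9900 = 8221957/9900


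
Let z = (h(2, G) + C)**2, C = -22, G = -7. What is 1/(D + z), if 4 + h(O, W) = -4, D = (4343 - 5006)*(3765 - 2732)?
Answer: -1/683979 ≈ -1.4620e-6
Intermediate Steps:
D = -684879 (D = -663*1033 = -684879)
h(O, W) = -8 (h(O, W) = -4 - 4 = -8)
z = 900 (z = (-8 - 22)**2 = (-30)**2 = 900)
1/(D + z) = 1/(-684879 + 900) = 1/(-683979) = -1/683979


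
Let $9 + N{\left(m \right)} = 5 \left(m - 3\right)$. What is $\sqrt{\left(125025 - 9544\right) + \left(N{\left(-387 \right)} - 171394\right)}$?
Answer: $4 i \sqrt{3617} \approx 240.57 i$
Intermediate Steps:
$N{\left(m \right)} = -24 + 5 m$ ($N{\left(m \right)} = -9 + 5 \left(m - 3\right) = -9 + 5 \left(-3 + m\right) = -9 + \left(-15 + 5 m\right) = -24 + 5 m$)
$\sqrt{\left(125025 - 9544\right) + \left(N{\left(-387 \right)} - 171394\right)} = \sqrt{\left(125025 - 9544\right) + \left(\left(-24 + 5 \left(-387\right)\right) - 171394\right)} = \sqrt{115481 - 173353} = \sqrt{-57872} = 4 i \sqrt{3617}$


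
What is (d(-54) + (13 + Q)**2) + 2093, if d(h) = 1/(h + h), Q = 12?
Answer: 293543/108 ≈ 2718.0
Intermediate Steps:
d(h) = 1/(2*h)
(d(-54) + (13 + Q)**2) + 2093 = ((1/2)/(-54) + (13 + 12)**2) + 2093 = ((1/2)*(-1/54) + 25**2) + 2093 = (-1/108 + 625) + 2093 = 67499/108 + 2093 = 293543/108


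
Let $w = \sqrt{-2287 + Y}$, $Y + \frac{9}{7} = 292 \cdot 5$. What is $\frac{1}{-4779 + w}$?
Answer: $- \frac{33453}{159877685} - \frac{i \sqrt{40586}}{159877685} \approx -0.00020924 - 1.2601 \cdot 10^{-6} i$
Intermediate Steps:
$Y = \frac{10211}{7}$ ($Y = - \frac{9}{7} + 292 \cdot 5 = - \frac{9}{7} + 1460 = \frac{10211}{7} \approx 1458.7$)
$w = \frac{i \sqrt{40586}}{7}$ ($w = \sqrt{-2287 + \frac{10211}{7}} = \sqrt{- \frac{5798}{7}} = \frac{i \sqrt{40586}}{7} \approx 28.78 i$)
$\frac{1}{-4779 + w} = \frac{1}{-4779 + \frac{i \sqrt{40586}}{7}}$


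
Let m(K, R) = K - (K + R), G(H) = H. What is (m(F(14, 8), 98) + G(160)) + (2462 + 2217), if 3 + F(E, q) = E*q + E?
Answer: 4741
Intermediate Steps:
F(E, q) = -3 + E + E*q (F(E, q) = -3 + (E*q + E) = -3 + (E + E*q) = -3 + E + E*q)
m(K, R) = -R (m(K, R) = K + (-K - R) = -R)
(m(F(14, 8), 98) + G(160)) + (2462 + 2217) = (-1*98 + 160) + (2462 + 2217) = (-98 + 160) + 4679 = 62 + 4679 = 4741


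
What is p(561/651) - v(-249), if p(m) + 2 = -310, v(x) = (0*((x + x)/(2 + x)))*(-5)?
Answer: -312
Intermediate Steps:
v(x) = 0 (v(x) = (0*((2*x)/(2 + x)))*(-5) = (0*(2*x/(2 + x)))*(-5) = 0*(-5) = 0)
p(m) = -312 (p(m) = -2 - 310 = -312)
p(561/651) - v(-249) = -312 - 1*0 = -312 + 0 = -312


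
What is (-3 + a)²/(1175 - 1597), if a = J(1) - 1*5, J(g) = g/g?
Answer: -49/422 ≈ -0.11611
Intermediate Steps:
J(g) = 1
a = -4 (a = 1 - 1*5 = 1 - 5 = -4)
(-3 + a)²/(1175 - 1597) = (-3 - 4)²/(1175 - 1597) = (-7)²/(-422) = 49*(-1/422) = -49/422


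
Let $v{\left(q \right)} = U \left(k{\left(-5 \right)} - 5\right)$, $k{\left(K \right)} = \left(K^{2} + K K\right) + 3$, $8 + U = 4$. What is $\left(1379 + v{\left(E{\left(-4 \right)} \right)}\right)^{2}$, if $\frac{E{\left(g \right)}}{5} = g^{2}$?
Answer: $1408969$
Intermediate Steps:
$U = -4$ ($U = -8 + 4 = -4$)
$k{\left(K \right)} = 3 + 2 K^{2}$ ($k{\left(K \right)} = \left(K^{2} + K^{2}\right) + 3 = 2 K^{2} + 3 = 3 + 2 K^{2}$)
$E{\left(g \right)} = 5 g^{2}$
$v{\left(q \right)} = -192$ ($v{\left(q \right)} = - 4 \left(\left(3 + 2 \left(-5\right)^{2}\right) - 5\right) = - 4 \left(\left(3 + 2 \cdot 25\right) - 5\right) = - 4 \left(\left(3 + 50\right) - 5\right) = - 4 \left(53 - 5\right) = \left(-4\right) 48 = -192$)
$\left(1379 + v{\left(E{\left(-4 \right)} \right)}\right)^{2} = \left(1379 - 192\right)^{2} = 1187^{2} = 1408969$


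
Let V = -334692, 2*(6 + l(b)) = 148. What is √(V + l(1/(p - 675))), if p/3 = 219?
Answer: 4*I*√20914 ≈ 578.47*I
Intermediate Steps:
p = 657 (p = 3*219 = 657)
l(b) = 68 (l(b) = -6 + (½)*148 = -6 + 74 = 68)
√(V + l(1/(p - 675))) = √(-334692 + 68) = √(-334624) = 4*I*√20914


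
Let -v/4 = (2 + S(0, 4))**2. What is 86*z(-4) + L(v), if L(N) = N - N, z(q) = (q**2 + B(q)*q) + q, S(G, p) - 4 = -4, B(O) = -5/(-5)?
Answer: 688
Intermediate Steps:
B(O) = 1 (B(O) = -5*(-1/5) = 1)
S(G, p) = 0 (S(G, p) = 4 - 4 = 0)
z(q) = q**2 + 2*q (z(q) = (q**2 + 1*q) + q = (q**2 + q) + q = (q + q**2) + q = q**2 + 2*q)
v = -16 (v = -4*(2 + 0)**2 = -4*2**2 = -4*4 = -16)
L(N) = 0
86*z(-4) + L(v) = 86*(-4*(2 - 4)) + 0 = 86*(-4*(-2)) + 0 = 86*8 + 0 = 688 + 0 = 688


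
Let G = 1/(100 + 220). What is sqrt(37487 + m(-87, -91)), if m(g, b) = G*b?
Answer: 3*sqrt(6664305)/40 ≈ 193.61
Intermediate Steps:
G = 1/320 ≈ 0.0031250
m(g, b) = b/320
sqrt(37487 + m(-87, -91)) = sqrt(37487 + (1/320)*(-91)) = sqrt(37487 - 91/320) = sqrt(11995749/320) = 3*sqrt(6664305)/40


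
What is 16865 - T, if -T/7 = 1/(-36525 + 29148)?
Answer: 124413098/7377 ≈ 16865.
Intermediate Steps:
T = 7/7377 (T = -7/(-36525 + 29148) = -7/(-7377) = -7*(-1/7377) = 7/7377 ≈ 0.00094889)
16865 - T = 16865 - 1*7/7377 = 16865 - 7/7377 = 124413098/7377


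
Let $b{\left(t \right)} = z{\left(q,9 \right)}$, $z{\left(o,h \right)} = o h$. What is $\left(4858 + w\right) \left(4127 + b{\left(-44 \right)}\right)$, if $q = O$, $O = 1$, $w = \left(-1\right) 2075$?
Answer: $11510488$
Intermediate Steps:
$w = -2075$
$q = 1$
$z{\left(o,h \right)} = h o$
$b{\left(t \right)} = 9$ ($b{\left(t \right)} = 9 \cdot 1 = 9$)
$\left(4858 + w\right) \left(4127 + b{\left(-44 \right)}\right) = \left(4858 - 2075\right) \left(4127 + 9\right) = 2783 \cdot 4136 = 11510488$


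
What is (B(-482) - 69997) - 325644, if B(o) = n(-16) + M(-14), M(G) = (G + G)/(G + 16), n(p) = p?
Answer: -395671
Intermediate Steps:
M(G) = 2*G/(16 + G) (M(G) = (2*G)/(16 + G) = 2*G/(16 + G))
B(o) = -30 (B(o) = -16 + 2*(-14)/(16 - 14) = -16 + 2*(-14)/2 = -16 + 2*(-14)*(1/2) = -16 - 14 = -30)
(B(-482) - 69997) - 325644 = (-30 - 69997) - 325644 = -70027 - 325644 = -395671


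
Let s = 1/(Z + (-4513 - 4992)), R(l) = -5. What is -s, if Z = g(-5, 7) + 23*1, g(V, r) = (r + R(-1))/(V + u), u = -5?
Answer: 5/47411 ≈ 0.00010546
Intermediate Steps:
g(V, r) = (-5 + r)/(-5 + V) (g(V, r) = (r - 5)/(V - 5) = (-5 + r)/(-5 + V))
Z = 114/5 (Z = (-5 + 7)/(-5 - 5) + 23*1 = 2/(-10) + 23 = -⅒*2 + 23 = -⅕ + 23 = 114/5 ≈ 22.800)
s = -5/47411 (s = 1/(114/5 + (-4513 - 4992)) = 1/(114/5 - 9505) = 1/(-47411/5) = -5/47411 ≈ -0.00010546)
-s = -1*(-5/47411) = 5/47411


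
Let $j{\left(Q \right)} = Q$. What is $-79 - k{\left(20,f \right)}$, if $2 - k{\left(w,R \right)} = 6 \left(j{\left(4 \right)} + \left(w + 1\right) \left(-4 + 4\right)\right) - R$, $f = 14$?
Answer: $-71$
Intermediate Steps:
$k{\left(w,R \right)} = -22 + R$ ($k{\left(w,R \right)} = 2 - \left(6 \left(4 + \left(w + 1\right) \left(-4 + 4\right)\right) - R\right) = 2 - \left(6 \left(4 + \left(1 + w\right) 0\right) - R\right) = 2 - \left(6 \left(4 + 0\right) - R\right) = 2 - \left(6 \cdot 4 - R\right) = 2 - \left(24 - R\right) = 2 + \left(-24 + R\right) = -22 + R$)
$-79 - k{\left(20,f \right)} = -79 - \left(-22 + 14\right) = -79 - -8 = -79 + 8 = -71$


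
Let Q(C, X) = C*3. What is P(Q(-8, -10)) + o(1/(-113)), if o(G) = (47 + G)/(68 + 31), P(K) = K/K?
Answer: 1833/1243 ≈ 1.4747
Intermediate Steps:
Q(C, X) = 3*C
P(K) = 1
o(G) = 47/99 + G/99 (o(G) = (47 + G)/99 = (47 + G)*(1/99) = 47/99 + G/99)
P(Q(-8, -10)) + o(1/(-113)) = 1 + (47/99 + (1/99)/(-113)) = 1 + (47/99 + (1/99)*(-1/113)) = 1 + (47/99 - 1/11187) = 1 + 590/1243 = 1833/1243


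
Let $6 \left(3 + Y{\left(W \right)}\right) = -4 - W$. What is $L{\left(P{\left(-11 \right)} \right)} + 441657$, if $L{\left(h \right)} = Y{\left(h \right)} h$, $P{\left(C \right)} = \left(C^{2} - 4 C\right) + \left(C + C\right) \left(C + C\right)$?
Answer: $\frac{2214463}{6} \approx 3.6908 \cdot 10^{5}$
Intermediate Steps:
$Y{\left(W \right)} = - \frac{11}{3} - \frac{W}{6}$ ($Y{\left(W \right)} = -3 + \frac{-4 - W}{6} = -3 - \left(\frac{2}{3} + \frac{W}{6}\right) = - \frac{11}{3} - \frac{W}{6}$)
$P{\left(C \right)} = - 4 C + 5 C^{2}$ ($P{\left(C \right)} = \left(C^{2} - 4 C\right) + 2 C 2 C = \left(C^{2} - 4 C\right) + 4 C^{2} = - 4 C + 5 C^{2}$)
$L{\left(h \right)} = h \left(- \frac{11}{3} - \frac{h}{6}\right)$ ($L{\left(h \right)} = \left(- \frac{11}{3} - \frac{h}{6}\right) h = h \left(- \frac{11}{3} - \frac{h}{6}\right)$)
$L{\left(P{\left(-11 \right)} \right)} + 441657 = - \frac{- 11 \left(-4 + 5 \left(-11\right)\right) \left(22 - 11 \left(-4 + 5 \left(-11\right)\right)\right)}{6} + 441657 = - \frac{- 11 \left(-4 - 55\right) \left(22 - 11 \left(-4 - 55\right)\right)}{6} + 441657 = - \frac{\left(-11\right) \left(-59\right) \left(22 - -649\right)}{6} + 441657 = \left(- \frac{1}{6}\right) 649 \left(22 + 649\right) + 441657 = \left(- \frac{1}{6}\right) 649 \cdot 671 + 441657 = - \frac{435479}{6} + 441657 = \frac{2214463}{6}$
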